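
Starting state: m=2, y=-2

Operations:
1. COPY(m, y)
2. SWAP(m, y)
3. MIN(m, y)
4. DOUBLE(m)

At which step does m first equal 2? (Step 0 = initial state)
Step 0

Tracing m:
Initial: m = 2 ← first occurrence
After step 1: m = -2
After step 2: m = -2
After step 3: m = -2
After step 4: m = -4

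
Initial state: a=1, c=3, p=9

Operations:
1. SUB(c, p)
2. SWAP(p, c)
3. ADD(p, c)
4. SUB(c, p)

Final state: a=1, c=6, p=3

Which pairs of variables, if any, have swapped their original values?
None

Comparing initial and final values:
p: 9 → 3
c: 3 → 6
a: 1 → 1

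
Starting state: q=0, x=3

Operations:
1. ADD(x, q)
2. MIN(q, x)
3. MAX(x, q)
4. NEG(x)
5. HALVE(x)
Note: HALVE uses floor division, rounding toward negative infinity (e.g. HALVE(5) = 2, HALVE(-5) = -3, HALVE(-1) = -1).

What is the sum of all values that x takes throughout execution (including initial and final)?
7

Values of x at each step:
Initial: x = 3
After step 1: x = 3
After step 2: x = 3
After step 3: x = 3
After step 4: x = -3
After step 5: x = -2
Sum = 3 + 3 + 3 + 3 + -3 + -2 = 7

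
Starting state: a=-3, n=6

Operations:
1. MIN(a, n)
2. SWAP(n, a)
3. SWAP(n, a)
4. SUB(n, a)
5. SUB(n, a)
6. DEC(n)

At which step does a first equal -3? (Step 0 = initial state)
Step 0

Tracing a:
Initial: a = -3 ← first occurrence
After step 1: a = -3
After step 2: a = 6
After step 3: a = -3
After step 4: a = -3
After step 5: a = -3
After step 6: a = -3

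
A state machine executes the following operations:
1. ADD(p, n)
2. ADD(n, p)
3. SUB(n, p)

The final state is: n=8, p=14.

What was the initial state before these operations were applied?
n=8, p=6

Working backwards:
Final state: n=8, p=14
Before step 3 (SUB(n, p)): n=22, p=14
Before step 2 (ADD(n, p)): n=8, p=14
Before step 1 (ADD(p, n)): n=8, p=6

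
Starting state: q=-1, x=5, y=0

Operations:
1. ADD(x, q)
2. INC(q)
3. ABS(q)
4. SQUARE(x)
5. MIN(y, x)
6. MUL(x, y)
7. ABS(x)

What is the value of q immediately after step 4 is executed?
q = 0

Tracing q through execution:
Initial: q = -1
After step 1 (ADD(x, q)): q = -1
After step 2 (INC(q)): q = 0
After step 3 (ABS(q)): q = 0
After step 4 (SQUARE(x)): q = 0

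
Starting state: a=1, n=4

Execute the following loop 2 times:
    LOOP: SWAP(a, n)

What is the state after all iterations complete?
a=1, n=4

Iteration trace:
Start: a=1, n=4
After iteration 1: a=4, n=1
After iteration 2: a=1, n=4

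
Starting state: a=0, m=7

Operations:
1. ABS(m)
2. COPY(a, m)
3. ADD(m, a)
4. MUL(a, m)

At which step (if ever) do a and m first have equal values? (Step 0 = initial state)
Step 2

a and m first become equal after step 2.

Comparing values at each step:
Initial: a=0, m=7
After step 1: a=0, m=7
After step 2: a=7, m=7 ← equal!
After step 3: a=7, m=14
After step 4: a=98, m=14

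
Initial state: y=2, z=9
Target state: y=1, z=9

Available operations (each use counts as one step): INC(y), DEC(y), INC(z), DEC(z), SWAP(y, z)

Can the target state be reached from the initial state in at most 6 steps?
Yes

Path (1 step): DEC(y)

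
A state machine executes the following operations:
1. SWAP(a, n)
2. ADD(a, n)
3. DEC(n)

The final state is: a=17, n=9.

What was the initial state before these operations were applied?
a=10, n=7

Working backwards:
Final state: a=17, n=9
Before step 3 (DEC(n)): a=17, n=10
Before step 2 (ADD(a, n)): a=7, n=10
Before step 1 (SWAP(a, n)): a=10, n=7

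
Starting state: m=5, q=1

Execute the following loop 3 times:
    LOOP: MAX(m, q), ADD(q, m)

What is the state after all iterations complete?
m=12, q=24

Iteration trace:
Start: m=5, q=1
After iteration 1: m=5, q=6
After iteration 2: m=6, q=12
After iteration 3: m=12, q=24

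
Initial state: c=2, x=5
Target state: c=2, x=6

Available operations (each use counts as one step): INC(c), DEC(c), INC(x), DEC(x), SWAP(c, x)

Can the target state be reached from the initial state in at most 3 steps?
Yes

Path (1 step): INC(x)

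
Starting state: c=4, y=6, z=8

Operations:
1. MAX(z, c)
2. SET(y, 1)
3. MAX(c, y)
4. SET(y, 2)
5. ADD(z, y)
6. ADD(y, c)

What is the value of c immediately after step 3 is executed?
c = 4

Tracing c through execution:
Initial: c = 4
After step 1 (MAX(z, c)): c = 4
After step 2 (SET(y, 1)): c = 4
After step 3 (MAX(c, y)): c = 4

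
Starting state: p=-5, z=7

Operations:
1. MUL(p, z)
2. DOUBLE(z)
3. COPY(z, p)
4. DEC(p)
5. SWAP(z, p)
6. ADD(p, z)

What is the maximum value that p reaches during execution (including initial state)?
-5

Values of p at each step:
Initial: p = -5 ← maximum
After step 1: p = -35
After step 2: p = -35
After step 3: p = -35
After step 4: p = -36
After step 5: p = -35
After step 6: p = -71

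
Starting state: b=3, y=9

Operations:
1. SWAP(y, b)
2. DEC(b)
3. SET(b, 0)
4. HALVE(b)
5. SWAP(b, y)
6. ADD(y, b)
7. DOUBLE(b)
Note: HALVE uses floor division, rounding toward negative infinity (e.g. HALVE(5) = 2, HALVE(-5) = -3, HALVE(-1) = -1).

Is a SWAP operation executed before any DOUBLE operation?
Yes

First SWAP: step 1
First DOUBLE: step 7
Since 1 < 7, SWAP comes first.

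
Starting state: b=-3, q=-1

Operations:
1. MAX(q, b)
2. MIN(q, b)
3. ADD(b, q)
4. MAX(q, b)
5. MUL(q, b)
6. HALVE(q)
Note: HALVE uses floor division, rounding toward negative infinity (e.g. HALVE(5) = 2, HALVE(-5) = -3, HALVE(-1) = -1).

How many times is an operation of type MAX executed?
2

Counting MAX operations:
Step 1: MAX(q, b) ← MAX
Step 4: MAX(q, b) ← MAX
Total: 2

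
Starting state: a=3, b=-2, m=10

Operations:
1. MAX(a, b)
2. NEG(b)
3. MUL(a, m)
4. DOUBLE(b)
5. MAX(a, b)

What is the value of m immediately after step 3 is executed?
m = 10

Tracing m through execution:
Initial: m = 10
After step 1 (MAX(a, b)): m = 10
After step 2 (NEG(b)): m = 10
After step 3 (MUL(a, m)): m = 10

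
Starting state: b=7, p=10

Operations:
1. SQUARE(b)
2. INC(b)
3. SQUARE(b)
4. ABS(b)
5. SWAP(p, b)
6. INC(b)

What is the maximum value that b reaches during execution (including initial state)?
2500

Values of b at each step:
Initial: b = 7
After step 1: b = 49
After step 2: b = 50
After step 3: b = 2500 ← maximum
After step 4: b = 2500
After step 5: b = 10
After step 6: b = 11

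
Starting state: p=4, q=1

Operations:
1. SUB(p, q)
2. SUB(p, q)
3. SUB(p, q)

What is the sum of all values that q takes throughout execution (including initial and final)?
4

Values of q at each step:
Initial: q = 1
After step 1: q = 1
After step 2: q = 1
After step 3: q = 1
Sum = 1 + 1 + 1 + 1 = 4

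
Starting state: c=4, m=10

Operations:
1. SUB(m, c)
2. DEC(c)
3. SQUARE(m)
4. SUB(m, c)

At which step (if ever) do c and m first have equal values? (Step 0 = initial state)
Never

c and m never become equal during execution.

Comparing values at each step:
Initial: c=4, m=10
After step 1: c=4, m=6
After step 2: c=3, m=6
After step 3: c=3, m=36
After step 4: c=3, m=33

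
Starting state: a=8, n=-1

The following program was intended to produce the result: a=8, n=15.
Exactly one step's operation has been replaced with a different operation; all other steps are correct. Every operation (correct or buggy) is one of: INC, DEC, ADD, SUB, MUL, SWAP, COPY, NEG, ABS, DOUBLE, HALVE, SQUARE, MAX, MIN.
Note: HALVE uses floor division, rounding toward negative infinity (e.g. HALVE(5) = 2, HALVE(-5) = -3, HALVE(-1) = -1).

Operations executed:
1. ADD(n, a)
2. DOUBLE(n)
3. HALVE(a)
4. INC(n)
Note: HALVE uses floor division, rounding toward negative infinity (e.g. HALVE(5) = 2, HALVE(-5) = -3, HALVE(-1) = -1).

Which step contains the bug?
Step 3

Trace with buggy code:
Initial: a=8, n=-1
After step 1: a=8, n=7
After step 2: a=8, n=14
After step 3: a=4, n=14
After step 4: a=4, n=15
Actual final a=4, n=15 ≠ expected a=8, n=15.
Step 3 is the only position where a single-operation replacement can produce the expected result.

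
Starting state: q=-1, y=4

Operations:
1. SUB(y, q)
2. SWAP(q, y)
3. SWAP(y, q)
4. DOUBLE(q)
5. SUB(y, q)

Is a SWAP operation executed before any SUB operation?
No

First SWAP: step 2
First SUB: step 1
Since 2 > 1, SUB comes first.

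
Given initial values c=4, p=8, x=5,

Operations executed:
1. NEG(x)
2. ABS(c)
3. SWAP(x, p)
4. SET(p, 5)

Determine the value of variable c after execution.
c = 4

Tracing execution:
Step 1: NEG(x) → c = 4
Step 2: ABS(c) → c = 4
Step 3: SWAP(x, p) → c = 4
Step 4: SET(p, 5) → c = 4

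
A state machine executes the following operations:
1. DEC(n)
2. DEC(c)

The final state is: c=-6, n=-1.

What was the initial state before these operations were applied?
c=-5, n=0

Working backwards:
Final state: c=-6, n=-1
Before step 2 (DEC(c)): c=-5, n=-1
Before step 1 (DEC(n)): c=-5, n=0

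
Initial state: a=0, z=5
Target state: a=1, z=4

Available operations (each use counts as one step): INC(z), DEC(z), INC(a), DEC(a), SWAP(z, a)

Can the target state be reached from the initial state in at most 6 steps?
Yes

Path (2 steps): DEC(z) → INC(a)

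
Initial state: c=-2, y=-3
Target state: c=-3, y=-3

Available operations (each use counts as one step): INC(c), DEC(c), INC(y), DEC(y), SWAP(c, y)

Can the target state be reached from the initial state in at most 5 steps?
Yes

Path (1 step): DEC(c)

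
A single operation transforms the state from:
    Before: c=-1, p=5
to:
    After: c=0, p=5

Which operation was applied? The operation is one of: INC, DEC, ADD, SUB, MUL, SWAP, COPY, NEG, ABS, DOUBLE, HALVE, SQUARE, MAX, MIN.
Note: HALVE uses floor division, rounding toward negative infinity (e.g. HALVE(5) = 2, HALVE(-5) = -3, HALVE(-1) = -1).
INC(c)

Analyzing the change:
Before: c=-1, p=5
After: c=0, p=5
Variable c changed from -1 to 0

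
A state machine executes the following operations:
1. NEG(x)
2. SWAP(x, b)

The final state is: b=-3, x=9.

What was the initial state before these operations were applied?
b=9, x=3

Working backwards:
Final state: b=-3, x=9
Before step 2 (SWAP(x, b)): b=9, x=-3
Before step 1 (NEG(x)): b=9, x=3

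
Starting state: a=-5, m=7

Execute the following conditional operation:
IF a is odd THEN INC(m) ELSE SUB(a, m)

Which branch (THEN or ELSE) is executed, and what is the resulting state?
Branch: THEN, Final state: a=-5, m=8

Evaluating condition: a is odd
Condition is True, so THEN branch executes
After INC(m): a=-5, m=8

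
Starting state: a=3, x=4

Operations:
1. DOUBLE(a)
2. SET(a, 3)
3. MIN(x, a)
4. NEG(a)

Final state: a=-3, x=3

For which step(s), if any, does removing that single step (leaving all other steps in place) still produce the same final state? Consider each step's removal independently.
Step(s) 1

Testing removal of each single step:
Without step 1: final = a=-3, x=3 (same)
Without step 2: final = a=-6, x=4 (different)
Without step 3: final = a=-3, x=4 (different)
Without step 4: final = a=3, x=3 (different)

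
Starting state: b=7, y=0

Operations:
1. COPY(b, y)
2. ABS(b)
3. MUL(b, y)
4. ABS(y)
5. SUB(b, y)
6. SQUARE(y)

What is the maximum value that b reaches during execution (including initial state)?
7

Values of b at each step:
Initial: b = 7 ← maximum
After step 1: b = 0
After step 2: b = 0
After step 3: b = 0
After step 4: b = 0
After step 5: b = 0
After step 6: b = 0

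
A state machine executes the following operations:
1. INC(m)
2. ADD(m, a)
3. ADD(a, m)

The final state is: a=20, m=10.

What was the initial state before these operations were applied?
a=10, m=-1

Working backwards:
Final state: a=20, m=10
Before step 3 (ADD(a, m)): a=10, m=10
Before step 2 (ADD(m, a)): a=10, m=0
Before step 1 (INC(m)): a=10, m=-1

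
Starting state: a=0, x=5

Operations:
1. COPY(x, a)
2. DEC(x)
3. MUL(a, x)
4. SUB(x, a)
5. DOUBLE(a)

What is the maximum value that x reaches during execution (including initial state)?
5

Values of x at each step:
Initial: x = 5 ← maximum
After step 1: x = 0
After step 2: x = -1
After step 3: x = -1
After step 4: x = -1
After step 5: x = -1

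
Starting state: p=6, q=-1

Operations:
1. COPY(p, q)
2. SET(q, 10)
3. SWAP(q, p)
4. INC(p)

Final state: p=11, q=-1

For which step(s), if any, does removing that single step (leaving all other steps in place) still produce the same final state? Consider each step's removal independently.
None - removing any single step changes the final result

Testing removal of each single step:
Without step 1: final = p=11, q=6 (different)
Without step 2: final = p=0, q=-1 (different)
Without step 3: final = p=0, q=10 (different)
Without step 4: final = p=10, q=-1 (different)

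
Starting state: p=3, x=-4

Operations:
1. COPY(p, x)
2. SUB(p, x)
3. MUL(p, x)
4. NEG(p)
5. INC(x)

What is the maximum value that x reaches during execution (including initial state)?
-3

Values of x at each step:
Initial: x = -4
After step 1: x = -4
After step 2: x = -4
After step 3: x = -4
After step 4: x = -4
After step 5: x = -3 ← maximum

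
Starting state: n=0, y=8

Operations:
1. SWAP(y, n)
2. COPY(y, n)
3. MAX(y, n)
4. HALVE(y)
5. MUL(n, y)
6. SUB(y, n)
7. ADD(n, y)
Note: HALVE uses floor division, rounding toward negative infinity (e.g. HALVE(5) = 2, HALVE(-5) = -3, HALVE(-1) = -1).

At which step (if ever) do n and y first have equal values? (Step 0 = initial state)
Step 2

n and y first become equal after step 2.

Comparing values at each step:
Initial: n=0, y=8
After step 1: n=8, y=0
After step 2: n=8, y=8 ← equal!
After step 3: n=8, y=8 ← equal!
After step 4: n=8, y=4
After step 5: n=32, y=4
After step 6: n=32, y=-28
After step 7: n=4, y=-28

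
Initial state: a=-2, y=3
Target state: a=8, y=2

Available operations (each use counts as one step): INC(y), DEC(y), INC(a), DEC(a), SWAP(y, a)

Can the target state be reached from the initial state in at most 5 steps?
No

The target state cannot be reached within 5 steps.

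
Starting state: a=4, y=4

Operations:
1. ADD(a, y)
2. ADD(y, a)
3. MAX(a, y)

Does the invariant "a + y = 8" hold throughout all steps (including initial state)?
No, violated after step 1

The invariant is violated after step 1.

State at each step:
Initial: a=4, y=4
After step 1: a=8, y=4
After step 2: a=8, y=12
After step 3: a=12, y=12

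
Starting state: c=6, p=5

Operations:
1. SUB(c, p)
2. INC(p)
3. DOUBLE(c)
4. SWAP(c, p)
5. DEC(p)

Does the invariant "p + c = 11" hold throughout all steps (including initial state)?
No, violated after step 1

The invariant is violated after step 1.

State at each step:
Initial: c=6, p=5
After step 1: c=1, p=5
After step 2: c=1, p=6
After step 3: c=2, p=6
After step 4: c=6, p=2
After step 5: c=6, p=1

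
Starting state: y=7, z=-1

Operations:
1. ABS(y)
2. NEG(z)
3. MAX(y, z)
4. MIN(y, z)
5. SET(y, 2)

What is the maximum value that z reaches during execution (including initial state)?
1

Values of z at each step:
Initial: z = -1
After step 1: z = -1
After step 2: z = 1 ← maximum
After step 3: z = 1
After step 4: z = 1
After step 5: z = 1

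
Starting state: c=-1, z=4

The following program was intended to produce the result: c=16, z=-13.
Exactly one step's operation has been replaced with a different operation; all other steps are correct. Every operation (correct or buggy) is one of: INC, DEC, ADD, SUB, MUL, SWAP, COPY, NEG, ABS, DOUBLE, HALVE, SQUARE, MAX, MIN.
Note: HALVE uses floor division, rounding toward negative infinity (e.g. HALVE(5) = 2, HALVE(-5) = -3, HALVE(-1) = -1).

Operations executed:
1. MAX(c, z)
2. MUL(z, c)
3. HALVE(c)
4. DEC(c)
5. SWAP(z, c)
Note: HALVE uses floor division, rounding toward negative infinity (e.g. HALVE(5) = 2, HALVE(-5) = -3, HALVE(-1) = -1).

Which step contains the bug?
Step 3

Trace with buggy code:
Initial: c=-1, z=4
After step 1: c=4, z=4
After step 2: c=4, z=16
After step 3: c=2, z=16
After step 4: c=1, z=16
After step 5: c=16, z=1
Actual final c=16, z=1 ≠ expected c=16, z=-13.
Step 3 is the only position where a single-operation replacement can produce the expected result.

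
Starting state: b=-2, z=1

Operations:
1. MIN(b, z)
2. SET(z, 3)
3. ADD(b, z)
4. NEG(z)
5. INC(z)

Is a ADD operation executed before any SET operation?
No

First ADD: step 3
First SET: step 2
Since 3 > 2, SET comes first.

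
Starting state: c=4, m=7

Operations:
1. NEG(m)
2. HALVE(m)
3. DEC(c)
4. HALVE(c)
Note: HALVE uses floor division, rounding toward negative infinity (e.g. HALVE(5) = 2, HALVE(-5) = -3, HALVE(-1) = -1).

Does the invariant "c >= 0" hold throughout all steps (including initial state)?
Yes

The invariant holds at every step.

State at each step:
Initial: c=4, m=7
After step 1: c=4, m=-7
After step 2: c=4, m=-4
After step 3: c=3, m=-4
After step 4: c=1, m=-4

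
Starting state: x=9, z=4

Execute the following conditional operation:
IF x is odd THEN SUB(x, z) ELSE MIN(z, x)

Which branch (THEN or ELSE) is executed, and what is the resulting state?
Branch: THEN, Final state: x=5, z=4

Evaluating condition: x is odd
Condition is True, so THEN branch executes
After SUB(x, z): x=5, z=4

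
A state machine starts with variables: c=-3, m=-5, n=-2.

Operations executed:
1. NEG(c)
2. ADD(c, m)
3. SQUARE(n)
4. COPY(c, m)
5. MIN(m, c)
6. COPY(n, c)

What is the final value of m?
m = -5

Tracing execution:
Step 1: NEG(c) → m = -5
Step 2: ADD(c, m) → m = -5
Step 3: SQUARE(n) → m = -5
Step 4: COPY(c, m) → m = -5
Step 5: MIN(m, c) → m = -5
Step 6: COPY(n, c) → m = -5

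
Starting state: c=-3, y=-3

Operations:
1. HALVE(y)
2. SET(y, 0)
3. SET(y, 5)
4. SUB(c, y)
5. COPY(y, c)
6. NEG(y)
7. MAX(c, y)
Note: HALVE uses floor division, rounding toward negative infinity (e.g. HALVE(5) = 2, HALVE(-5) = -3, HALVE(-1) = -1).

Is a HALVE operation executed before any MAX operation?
Yes

First HALVE: step 1
First MAX: step 7
Since 1 < 7, HALVE comes first.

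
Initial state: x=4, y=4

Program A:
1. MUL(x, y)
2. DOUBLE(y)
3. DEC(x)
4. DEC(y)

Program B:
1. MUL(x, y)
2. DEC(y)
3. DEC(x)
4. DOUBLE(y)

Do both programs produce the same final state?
No

Program A final state: x=15, y=7
Program B final state: x=15, y=6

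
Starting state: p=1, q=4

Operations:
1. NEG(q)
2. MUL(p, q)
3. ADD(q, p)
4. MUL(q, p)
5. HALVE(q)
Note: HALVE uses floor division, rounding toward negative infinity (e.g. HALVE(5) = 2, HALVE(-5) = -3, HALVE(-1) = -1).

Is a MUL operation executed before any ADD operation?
Yes

First MUL: step 2
First ADD: step 3
Since 2 < 3, MUL comes first.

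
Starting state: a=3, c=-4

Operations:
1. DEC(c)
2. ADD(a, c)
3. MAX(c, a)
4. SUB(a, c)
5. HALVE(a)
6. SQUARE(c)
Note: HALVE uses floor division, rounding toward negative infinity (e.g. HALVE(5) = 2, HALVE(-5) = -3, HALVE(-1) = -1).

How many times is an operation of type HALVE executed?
1

Counting HALVE operations:
Step 5: HALVE(a) ← HALVE
Total: 1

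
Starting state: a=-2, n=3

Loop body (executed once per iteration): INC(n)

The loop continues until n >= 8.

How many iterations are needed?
5

Tracing iterations:
Initial: a=-2, n=3
After iteration 1: a=-2, n=4
After iteration 2: a=-2, n=5
After iteration 3: a=-2, n=6
After iteration 4: a=-2, n=7
After iteration 5: a=-2, n=8
n >= 8 now holds, so the loop exits after 5 iterations.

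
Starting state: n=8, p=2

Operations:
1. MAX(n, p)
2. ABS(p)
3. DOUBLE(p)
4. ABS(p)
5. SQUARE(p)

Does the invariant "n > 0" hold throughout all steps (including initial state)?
Yes

The invariant holds at every step.

State at each step:
Initial: n=8, p=2
After step 1: n=8, p=2
After step 2: n=8, p=2
After step 3: n=8, p=4
After step 4: n=8, p=4
After step 5: n=8, p=16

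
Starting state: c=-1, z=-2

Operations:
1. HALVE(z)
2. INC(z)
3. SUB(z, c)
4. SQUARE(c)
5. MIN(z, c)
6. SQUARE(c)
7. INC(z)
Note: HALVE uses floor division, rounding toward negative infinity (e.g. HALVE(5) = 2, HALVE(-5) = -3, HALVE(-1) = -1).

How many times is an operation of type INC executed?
2

Counting INC operations:
Step 2: INC(z) ← INC
Step 7: INC(z) ← INC
Total: 2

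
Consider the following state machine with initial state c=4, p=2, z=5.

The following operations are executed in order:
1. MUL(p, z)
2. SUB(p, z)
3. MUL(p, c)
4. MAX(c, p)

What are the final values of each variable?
{c: 20, p: 20, z: 5}

Step-by-step execution:
Initial: c=4, p=2, z=5
After step 1 (MUL(p, z)): c=4, p=10, z=5
After step 2 (SUB(p, z)): c=4, p=5, z=5
After step 3 (MUL(p, c)): c=4, p=20, z=5
After step 4 (MAX(c, p)): c=20, p=20, z=5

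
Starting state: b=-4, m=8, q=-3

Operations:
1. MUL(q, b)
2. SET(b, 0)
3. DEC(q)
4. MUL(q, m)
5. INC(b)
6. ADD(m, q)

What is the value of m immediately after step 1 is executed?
m = 8

Tracing m through execution:
Initial: m = 8
After step 1 (MUL(q, b)): m = 8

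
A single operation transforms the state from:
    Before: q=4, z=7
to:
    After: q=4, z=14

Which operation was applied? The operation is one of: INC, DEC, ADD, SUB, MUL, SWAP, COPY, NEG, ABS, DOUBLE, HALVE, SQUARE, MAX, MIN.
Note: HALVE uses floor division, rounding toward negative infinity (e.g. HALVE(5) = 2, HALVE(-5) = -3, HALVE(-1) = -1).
DOUBLE(z)

Analyzing the change:
Before: q=4, z=7
After: q=4, z=14
Variable z changed from 7 to 14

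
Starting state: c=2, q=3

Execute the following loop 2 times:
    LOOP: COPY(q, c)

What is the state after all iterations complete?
c=2, q=2

Iteration trace:
Start: c=2, q=3
After iteration 1: c=2, q=2
After iteration 2: c=2, q=2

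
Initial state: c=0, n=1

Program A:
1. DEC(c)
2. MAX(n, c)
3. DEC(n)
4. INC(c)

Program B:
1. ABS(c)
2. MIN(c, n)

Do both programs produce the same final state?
No

Program A final state: c=0, n=0
Program B final state: c=0, n=1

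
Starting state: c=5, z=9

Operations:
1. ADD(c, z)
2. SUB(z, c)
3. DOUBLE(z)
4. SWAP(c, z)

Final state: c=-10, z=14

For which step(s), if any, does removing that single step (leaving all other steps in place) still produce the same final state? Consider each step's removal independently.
None - removing any single step changes the final result

Testing removal of each single step:
Without step 1: final = c=8, z=5 (different)
Without step 2: final = c=18, z=14 (different)
Without step 3: final = c=-5, z=14 (different)
Without step 4: final = c=14, z=-10 (different)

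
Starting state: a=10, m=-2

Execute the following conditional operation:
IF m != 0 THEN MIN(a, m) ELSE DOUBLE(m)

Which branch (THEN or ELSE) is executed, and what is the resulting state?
Branch: THEN, Final state: a=-2, m=-2

Evaluating condition: m != 0
m = -2
Condition is True, so THEN branch executes
After MIN(a, m): a=-2, m=-2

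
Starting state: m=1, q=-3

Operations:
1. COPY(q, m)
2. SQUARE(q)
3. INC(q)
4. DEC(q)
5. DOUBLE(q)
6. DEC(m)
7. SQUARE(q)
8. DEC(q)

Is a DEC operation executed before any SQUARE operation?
No

First DEC: step 4
First SQUARE: step 2
Since 4 > 2, SQUARE comes first.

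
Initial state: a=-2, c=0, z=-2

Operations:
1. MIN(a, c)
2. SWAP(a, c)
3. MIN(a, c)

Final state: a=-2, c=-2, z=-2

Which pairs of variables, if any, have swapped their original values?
None

Comparing initial and final values:
c: 0 → -2
a: -2 → -2
z: -2 → -2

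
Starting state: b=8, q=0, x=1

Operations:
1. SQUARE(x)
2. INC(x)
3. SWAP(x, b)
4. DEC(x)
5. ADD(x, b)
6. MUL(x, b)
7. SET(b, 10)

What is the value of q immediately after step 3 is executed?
q = 0

Tracing q through execution:
Initial: q = 0
After step 1 (SQUARE(x)): q = 0
After step 2 (INC(x)): q = 0
After step 3 (SWAP(x, b)): q = 0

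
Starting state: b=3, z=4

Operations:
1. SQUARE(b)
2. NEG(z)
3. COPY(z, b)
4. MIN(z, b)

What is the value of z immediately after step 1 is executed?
z = 4

Tracing z through execution:
Initial: z = 4
After step 1 (SQUARE(b)): z = 4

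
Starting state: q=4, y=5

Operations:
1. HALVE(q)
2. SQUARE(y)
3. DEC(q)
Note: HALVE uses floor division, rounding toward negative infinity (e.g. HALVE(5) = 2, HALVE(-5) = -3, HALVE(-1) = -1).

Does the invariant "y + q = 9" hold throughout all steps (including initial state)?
No, violated after step 1

The invariant is violated after step 1.

State at each step:
Initial: q=4, y=5
After step 1: q=2, y=5
After step 2: q=2, y=25
After step 3: q=1, y=25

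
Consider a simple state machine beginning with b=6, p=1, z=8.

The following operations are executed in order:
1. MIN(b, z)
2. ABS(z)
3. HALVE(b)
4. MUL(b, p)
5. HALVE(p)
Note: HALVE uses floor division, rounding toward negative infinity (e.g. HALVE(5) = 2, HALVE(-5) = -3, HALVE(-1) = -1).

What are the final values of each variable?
{b: 3, p: 0, z: 8}

Step-by-step execution:
Initial: b=6, p=1, z=8
After step 1 (MIN(b, z)): b=6, p=1, z=8
After step 2 (ABS(z)): b=6, p=1, z=8
After step 3 (HALVE(b)): b=3, p=1, z=8
After step 4 (MUL(b, p)): b=3, p=1, z=8
After step 5 (HALVE(p)): b=3, p=0, z=8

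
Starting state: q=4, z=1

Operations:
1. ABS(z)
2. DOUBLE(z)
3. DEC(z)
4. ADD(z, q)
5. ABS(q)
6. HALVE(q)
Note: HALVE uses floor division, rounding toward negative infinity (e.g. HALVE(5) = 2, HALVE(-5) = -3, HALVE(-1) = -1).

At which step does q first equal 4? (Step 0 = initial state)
Step 0

Tracing q:
Initial: q = 4 ← first occurrence
After step 1: q = 4
After step 2: q = 4
After step 3: q = 4
After step 4: q = 4
After step 5: q = 4
After step 6: q = 2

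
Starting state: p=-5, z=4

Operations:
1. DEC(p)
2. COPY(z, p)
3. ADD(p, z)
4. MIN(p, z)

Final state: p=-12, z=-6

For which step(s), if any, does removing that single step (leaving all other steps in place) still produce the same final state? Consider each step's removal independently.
Step(s) 4

Testing removal of each single step:
Without step 1: final = p=-10, z=-5 (different)
Without step 2: final = p=-2, z=4 (different)
Without step 3: final = p=-6, z=-6 (different)
Without step 4: final = p=-12, z=-6 (same)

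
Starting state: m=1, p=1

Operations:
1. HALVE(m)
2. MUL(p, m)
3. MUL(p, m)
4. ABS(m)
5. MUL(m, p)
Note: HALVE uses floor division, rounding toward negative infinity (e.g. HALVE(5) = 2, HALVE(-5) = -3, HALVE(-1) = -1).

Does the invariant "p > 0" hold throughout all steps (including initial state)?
No, violated after step 2

The invariant is violated after step 2.

State at each step:
Initial: m=1, p=1
After step 1: m=0, p=1
After step 2: m=0, p=0
After step 3: m=0, p=0
After step 4: m=0, p=0
After step 5: m=0, p=0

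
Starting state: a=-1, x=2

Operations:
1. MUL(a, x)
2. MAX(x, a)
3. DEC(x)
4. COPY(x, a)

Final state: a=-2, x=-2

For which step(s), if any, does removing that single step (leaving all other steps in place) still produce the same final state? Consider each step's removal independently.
Step(s) 2, 3

Testing removal of each single step:
Without step 1: final = a=-1, x=-1 (different)
Without step 2: final = a=-2, x=-2 (same)
Without step 3: final = a=-2, x=-2 (same)
Without step 4: final = a=-2, x=1 (different)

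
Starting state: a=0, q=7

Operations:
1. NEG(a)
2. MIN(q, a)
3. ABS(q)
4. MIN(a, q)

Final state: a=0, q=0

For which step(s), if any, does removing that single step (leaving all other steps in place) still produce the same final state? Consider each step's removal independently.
Step(s) 1, 3, 4

Testing removal of each single step:
Without step 1: final = a=0, q=0 (same)
Without step 2: final = a=0, q=7 (different)
Without step 3: final = a=0, q=0 (same)
Without step 4: final = a=0, q=0 (same)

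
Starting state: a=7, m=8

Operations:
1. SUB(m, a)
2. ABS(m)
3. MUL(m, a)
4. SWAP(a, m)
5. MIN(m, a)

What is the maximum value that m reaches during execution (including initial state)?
8

Values of m at each step:
Initial: m = 8 ← maximum
After step 1: m = 1
After step 2: m = 1
After step 3: m = 7
After step 4: m = 7
After step 5: m = 7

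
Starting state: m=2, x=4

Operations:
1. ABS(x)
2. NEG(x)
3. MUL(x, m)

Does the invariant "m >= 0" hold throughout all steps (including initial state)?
Yes

The invariant holds at every step.

State at each step:
Initial: m=2, x=4
After step 1: m=2, x=4
After step 2: m=2, x=-4
After step 3: m=2, x=-8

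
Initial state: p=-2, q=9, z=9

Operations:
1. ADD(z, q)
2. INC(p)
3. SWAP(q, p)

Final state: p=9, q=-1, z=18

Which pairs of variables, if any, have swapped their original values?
None

Comparing initial and final values:
z: 9 → 18
p: -2 → 9
q: 9 → -1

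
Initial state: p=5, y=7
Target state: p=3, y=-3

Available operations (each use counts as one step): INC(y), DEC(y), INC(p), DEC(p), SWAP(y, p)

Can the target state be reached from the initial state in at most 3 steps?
No

The target state cannot be reached within 3 steps.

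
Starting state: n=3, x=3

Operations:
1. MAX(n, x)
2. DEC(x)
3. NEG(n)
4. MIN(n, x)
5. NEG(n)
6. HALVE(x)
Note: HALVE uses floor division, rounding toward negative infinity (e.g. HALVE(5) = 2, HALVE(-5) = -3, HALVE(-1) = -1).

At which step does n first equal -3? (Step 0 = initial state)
Step 3

Tracing n:
Initial: n = 3
After step 1: n = 3
After step 2: n = 3
After step 3: n = -3 ← first occurrence
After step 4: n = -3
After step 5: n = 3
After step 6: n = 3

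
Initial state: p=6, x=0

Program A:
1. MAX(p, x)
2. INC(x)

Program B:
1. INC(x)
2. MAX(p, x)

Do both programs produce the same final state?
Yes

Program A final state: p=6, x=1
Program B final state: p=6, x=1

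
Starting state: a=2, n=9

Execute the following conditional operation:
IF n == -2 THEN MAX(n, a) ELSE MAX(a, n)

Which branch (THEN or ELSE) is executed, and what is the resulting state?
Branch: ELSE, Final state: a=9, n=9

Evaluating condition: n == -2
n = 9
Condition is False, so ELSE branch executes
After MAX(a, n): a=9, n=9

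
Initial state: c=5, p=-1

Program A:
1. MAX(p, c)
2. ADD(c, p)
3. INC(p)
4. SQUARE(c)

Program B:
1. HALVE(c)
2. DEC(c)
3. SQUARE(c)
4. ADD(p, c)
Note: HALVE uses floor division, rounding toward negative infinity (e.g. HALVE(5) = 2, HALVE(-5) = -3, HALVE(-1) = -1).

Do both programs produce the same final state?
No

Program A final state: c=100, p=6
Program B final state: c=1, p=0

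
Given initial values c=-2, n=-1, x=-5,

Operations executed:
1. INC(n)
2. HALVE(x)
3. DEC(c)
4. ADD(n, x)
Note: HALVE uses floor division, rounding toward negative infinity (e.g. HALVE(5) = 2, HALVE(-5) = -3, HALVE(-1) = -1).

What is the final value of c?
c = -3

Tracing execution:
Step 1: INC(n) → c = -2
Step 2: HALVE(x) → c = -2
Step 3: DEC(c) → c = -3
Step 4: ADD(n, x) → c = -3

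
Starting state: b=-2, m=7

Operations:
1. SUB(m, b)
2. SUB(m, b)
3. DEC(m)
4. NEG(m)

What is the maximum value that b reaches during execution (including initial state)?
-2

Values of b at each step:
Initial: b = -2 ← maximum
After step 1: b = -2
After step 2: b = -2
After step 3: b = -2
After step 4: b = -2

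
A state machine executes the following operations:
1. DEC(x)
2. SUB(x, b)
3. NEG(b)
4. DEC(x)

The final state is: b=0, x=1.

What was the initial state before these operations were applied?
b=0, x=3

Working backwards:
Final state: b=0, x=1
Before step 4 (DEC(x)): b=0, x=2
Before step 3 (NEG(b)): b=0, x=2
Before step 2 (SUB(x, b)): b=0, x=2
Before step 1 (DEC(x)): b=0, x=3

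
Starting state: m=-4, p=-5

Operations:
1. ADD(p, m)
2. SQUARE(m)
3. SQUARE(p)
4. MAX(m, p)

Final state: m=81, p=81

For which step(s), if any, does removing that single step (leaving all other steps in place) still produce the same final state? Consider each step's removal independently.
Step(s) 2

Testing removal of each single step:
Without step 1: final = m=25, p=25 (different)
Without step 2: final = m=81, p=81 (same)
Without step 3: final = m=16, p=-9 (different)
Without step 4: final = m=16, p=81 (different)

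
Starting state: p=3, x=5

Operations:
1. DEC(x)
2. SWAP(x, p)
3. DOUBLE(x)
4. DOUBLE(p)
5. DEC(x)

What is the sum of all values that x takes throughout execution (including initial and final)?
29

Values of x at each step:
Initial: x = 5
After step 1: x = 4
After step 2: x = 3
After step 3: x = 6
After step 4: x = 6
After step 5: x = 5
Sum = 5 + 4 + 3 + 6 + 6 + 5 = 29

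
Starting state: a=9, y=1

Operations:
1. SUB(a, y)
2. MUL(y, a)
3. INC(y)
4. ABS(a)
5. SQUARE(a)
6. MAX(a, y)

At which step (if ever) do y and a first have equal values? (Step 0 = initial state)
Step 2

y and a first become equal after step 2.

Comparing values at each step:
Initial: y=1, a=9
After step 1: y=1, a=8
After step 2: y=8, a=8 ← equal!
After step 3: y=9, a=8
After step 4: y=9, a=8
After step 5: y=9, a=64
After step 6: y=9, a=64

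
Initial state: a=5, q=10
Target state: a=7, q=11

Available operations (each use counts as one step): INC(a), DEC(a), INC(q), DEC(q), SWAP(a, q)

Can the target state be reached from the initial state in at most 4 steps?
Yes

Path (3 steps): INC(a) → INC(a) → INC(q)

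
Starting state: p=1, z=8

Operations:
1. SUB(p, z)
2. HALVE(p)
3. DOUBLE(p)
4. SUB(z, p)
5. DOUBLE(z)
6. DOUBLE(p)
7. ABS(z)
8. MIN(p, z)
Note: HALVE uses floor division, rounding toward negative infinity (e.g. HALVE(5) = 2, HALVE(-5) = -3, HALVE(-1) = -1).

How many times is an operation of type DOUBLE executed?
3

Counting DOUBLE operations:
Step 3: DOUBLE(p) ← DOUBLE
Step 5: DOUBLE(z) ← DOUBLE
Step 6: DOUBLE(p) ← DOUBLE
Total: 3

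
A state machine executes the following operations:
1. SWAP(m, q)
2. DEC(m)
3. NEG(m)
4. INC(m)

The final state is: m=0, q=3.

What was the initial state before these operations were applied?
m=3, q=2

Working backwards:
Final state: m=0, q=3
Before step 4 (INC(m)): m=-1, q=3
Before step 3 (NEG(m)): m=1, q=3
Before step 2 (DEC(m)): m=2, q=3
Before step 1 (SWAP(m, q)): m=3, q=2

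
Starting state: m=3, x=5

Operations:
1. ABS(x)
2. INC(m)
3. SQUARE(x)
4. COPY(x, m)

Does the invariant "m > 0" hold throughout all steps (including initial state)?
Yes

The invariant holds at every step.

State at each step:
Initial: m=3, x=5
After step 1: m=3, x=5
After step 2: m=4, x=5
After step 3: m=4, x=25
After step 4: m=4, x=4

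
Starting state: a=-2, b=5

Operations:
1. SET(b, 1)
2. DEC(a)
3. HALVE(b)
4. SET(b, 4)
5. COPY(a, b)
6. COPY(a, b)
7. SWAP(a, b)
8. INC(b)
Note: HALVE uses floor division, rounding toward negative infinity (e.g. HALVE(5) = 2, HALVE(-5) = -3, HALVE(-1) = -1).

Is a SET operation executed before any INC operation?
Yes

First SET: step 1
First INC: step 8
Since 1 < 8, SET comes first.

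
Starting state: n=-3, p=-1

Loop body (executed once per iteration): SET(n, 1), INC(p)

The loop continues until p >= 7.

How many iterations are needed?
8

Tracing iterations:
Initial: n=-3, p=-1
After iteration 1: n=1, p=0
After iteration 2: n=1, p=1
After iteration 3: n=1, p=2
After iteration 4: n=1, p=3
After iteration 5: n=1, p=4
After iteration 6: n=1, p=5
After iteration 7: n=1, p=6
After iteration 8: n=1, p=7
p >= 7 now holds, so the loop exits after 8 iterations.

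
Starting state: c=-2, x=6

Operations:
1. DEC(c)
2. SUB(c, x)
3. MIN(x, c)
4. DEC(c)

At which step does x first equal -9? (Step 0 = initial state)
Step 3

Tracing x:
Initial: x = 6
After step 1: x = 6
After step 2: x = 6
After step 3: x = -9 ← first occurrence
After step 4: x = -9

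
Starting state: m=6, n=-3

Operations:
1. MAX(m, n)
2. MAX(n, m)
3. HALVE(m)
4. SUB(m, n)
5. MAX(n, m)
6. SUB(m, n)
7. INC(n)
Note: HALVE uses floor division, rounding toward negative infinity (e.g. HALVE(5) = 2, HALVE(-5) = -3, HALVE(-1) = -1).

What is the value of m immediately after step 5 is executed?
m = -3

Tracing m through execution:
Initial: m = 6
After step 1 (MAX(m, n)): m = 6
After step 2 (MAX(n, m)): m = 6
After step 3 (HALVE(m)): m = 3
After step 4 (SUB(m, n)): m = -3
After step 5 (MAX(n, m)): m = -3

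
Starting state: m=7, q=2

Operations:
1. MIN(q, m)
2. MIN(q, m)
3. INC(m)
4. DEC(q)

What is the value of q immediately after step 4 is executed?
q = 1

Tracing q through execution:
Initial: q = 2
After step 1 (MIN(q, m)): q = 2
After step 2 (MIN(q, m)): q = 2
After step 3 (INC(m)): q = 2
After step 4 (DEC(q)): q = 1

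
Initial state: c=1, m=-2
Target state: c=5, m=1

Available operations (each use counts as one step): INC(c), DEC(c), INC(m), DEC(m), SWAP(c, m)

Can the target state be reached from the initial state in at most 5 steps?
No

The target state cannot be reached within 5 steps.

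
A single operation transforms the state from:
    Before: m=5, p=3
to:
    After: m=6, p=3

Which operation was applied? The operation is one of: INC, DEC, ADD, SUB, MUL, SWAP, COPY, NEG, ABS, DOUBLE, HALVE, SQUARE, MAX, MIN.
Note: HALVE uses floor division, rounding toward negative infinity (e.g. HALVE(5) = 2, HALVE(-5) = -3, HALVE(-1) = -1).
INC(m)

Analyzing the change:
Before: m=5, p=3
After: m=6, p=3
Variable m changed from 5 to 6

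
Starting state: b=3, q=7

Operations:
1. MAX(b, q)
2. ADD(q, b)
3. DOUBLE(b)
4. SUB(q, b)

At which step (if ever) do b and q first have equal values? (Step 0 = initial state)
Step 1

b and q first become equal after step 1.

Comparing values at each step:
Initial: b=3, q=7
After step 1: b=7, q=7 ← equal!
After step 2: b=7, q=14
After step 3: b=14, q=14 ← equal!
After step 4: b=14, q=0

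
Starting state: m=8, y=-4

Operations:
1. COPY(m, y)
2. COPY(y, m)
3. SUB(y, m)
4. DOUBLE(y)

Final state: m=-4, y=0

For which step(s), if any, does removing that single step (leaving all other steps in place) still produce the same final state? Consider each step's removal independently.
Step(s) 2, 4

Testing removal of each single step:
Without step 1: final = m=8, y=0 (different)
Without step 2: final = m=-4, y=0 (same)
Without step 3: final = m=-4, y=-8 (different)
Without step 4: final = m=-4, y=0 (same)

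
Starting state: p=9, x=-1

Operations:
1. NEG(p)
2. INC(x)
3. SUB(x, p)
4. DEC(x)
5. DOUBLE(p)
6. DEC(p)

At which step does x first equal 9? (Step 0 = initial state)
Step 3

Tracing x:
Initial: x = -1
After step 1: x = -1
After step 2: x = 0
After step 3: x = 9 ← first occurrence
After step 4: x = 8
After step 5: x = 8
After step 6: x = 8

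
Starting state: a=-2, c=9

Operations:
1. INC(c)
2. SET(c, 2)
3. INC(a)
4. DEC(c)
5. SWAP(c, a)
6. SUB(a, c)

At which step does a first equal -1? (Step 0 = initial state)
Step 3

Tracing a:
Initial: a = -2
After step 1: a = -2
After step 2: a = -2
After step 3: a = -1 ← first occurrence
After step 4: a = -1
After step 5: a = 1
After step 6: a = 2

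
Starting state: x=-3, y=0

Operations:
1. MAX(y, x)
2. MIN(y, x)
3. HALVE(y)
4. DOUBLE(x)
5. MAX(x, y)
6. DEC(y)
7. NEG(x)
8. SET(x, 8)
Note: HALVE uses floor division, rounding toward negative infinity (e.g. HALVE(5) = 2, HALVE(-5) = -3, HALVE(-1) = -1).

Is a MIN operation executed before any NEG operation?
Yes

First MIN: step 2
First NEG: step 7
Since 2 < 7, MIN comes first.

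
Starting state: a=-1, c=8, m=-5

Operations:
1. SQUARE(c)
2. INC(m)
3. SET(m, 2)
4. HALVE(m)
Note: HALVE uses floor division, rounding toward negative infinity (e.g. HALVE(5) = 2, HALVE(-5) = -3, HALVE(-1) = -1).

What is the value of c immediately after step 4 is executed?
c = 64

Tracing c through execution:
Initial: c = 8
After step 1 (SQUARE(c)): c = 64
After step 2 (INC(m)): c = 64
After step 3 (SET(m, 2)): c = 64
After step 4 (HALVE(m)): c = 64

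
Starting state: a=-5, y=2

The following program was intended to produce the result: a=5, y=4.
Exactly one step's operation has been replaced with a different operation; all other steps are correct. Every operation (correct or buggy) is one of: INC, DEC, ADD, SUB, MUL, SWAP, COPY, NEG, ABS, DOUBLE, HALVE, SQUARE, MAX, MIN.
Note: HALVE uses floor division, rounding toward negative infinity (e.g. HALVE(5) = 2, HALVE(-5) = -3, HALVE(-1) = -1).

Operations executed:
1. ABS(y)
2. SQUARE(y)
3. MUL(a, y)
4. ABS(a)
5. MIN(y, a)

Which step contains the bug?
Step 3

Trace with buggy code:
Initial: a=-5, y=2
After step 1: a=-5, y=2
After step 2: a=-5, y=4
After step 3: a=-20, y=4
After step 4: a=20, y=4
After step 5: a=20, y=4
Actual final a=20, y=4 ≠ expected a=5, y=4.
Step 3 is the only position where a single-operation replacement can produce the expected result.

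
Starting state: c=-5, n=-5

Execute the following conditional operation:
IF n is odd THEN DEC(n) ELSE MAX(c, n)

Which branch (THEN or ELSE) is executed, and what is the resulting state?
Branch: THEN, Final state: c=-5, n=-6

Evaluating condition: n is odd
Condition is True, so THEN branch executes
After DEC(n): c=-5, n=-6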